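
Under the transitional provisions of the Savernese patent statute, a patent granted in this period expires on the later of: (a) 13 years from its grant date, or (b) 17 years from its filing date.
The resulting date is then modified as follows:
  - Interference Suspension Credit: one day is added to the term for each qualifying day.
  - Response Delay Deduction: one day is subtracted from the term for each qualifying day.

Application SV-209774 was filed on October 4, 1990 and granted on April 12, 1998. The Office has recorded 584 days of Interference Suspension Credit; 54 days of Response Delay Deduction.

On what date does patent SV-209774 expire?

(a) grant + 13 years → 12 April 2011.
(b) filing + 17 years → 4 October 2007.
Later of the two: 12 April 2011.
Interference Suspension Credit: +584 days → 16 November 2012.
Response Delay Deduction: −54 days → 23 September 2012.

September 23, 2012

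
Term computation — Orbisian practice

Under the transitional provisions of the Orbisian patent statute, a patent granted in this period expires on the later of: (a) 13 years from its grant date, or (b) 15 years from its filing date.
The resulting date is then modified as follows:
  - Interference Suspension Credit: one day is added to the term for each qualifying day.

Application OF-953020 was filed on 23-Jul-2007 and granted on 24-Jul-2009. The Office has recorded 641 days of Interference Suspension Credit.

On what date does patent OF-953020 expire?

2024-04-25

(a) grant + 13 years → 24 July 2022.
(b) filing + 15 years → 23 July 2022.
Later of the two: 24 July 2022.
Interference Suspension Credit: +641 days → 25 April 2024.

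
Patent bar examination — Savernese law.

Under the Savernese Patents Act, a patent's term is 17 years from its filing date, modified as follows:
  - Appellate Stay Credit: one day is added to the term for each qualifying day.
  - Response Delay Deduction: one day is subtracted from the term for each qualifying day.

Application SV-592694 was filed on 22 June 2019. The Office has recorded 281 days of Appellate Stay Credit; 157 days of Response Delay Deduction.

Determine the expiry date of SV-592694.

2036-10-24

Base term: filing date + 17 years → 22 June 2036.
Appellate Stay Credit: +281 days → 30 March 2037.
Response Delay Deduction: −157 days → 24 October 2036.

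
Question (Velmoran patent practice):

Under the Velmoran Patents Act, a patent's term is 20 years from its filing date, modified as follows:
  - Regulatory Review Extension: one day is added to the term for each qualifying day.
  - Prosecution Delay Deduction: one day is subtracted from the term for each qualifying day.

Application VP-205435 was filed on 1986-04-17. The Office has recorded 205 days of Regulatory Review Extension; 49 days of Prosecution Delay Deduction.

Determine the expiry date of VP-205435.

September 20, 2006

Base term: filing date + 20 years → 17 April 2006.
Regulatory Review Extension: +205 days → 8 November 2006.
Prosecution Delay Deduction: −49 days → 20 September 2006.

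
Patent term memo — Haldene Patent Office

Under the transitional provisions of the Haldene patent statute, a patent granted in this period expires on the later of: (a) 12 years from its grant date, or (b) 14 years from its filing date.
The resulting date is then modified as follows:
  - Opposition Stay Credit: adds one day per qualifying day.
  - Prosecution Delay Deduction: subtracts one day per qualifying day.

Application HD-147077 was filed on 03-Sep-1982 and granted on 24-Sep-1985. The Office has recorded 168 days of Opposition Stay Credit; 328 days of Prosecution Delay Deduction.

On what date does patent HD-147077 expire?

1997-04-17

(a) grant + 12 years → 24 September 1997.
(b) filing + 14 years → 3 September 1996.
Later of the two: 24 September 1997.
Opposition Stay Credit: +168 days → 11 March 1998.
Prosecution Delay Deduction: −328 days → 17 April 1997.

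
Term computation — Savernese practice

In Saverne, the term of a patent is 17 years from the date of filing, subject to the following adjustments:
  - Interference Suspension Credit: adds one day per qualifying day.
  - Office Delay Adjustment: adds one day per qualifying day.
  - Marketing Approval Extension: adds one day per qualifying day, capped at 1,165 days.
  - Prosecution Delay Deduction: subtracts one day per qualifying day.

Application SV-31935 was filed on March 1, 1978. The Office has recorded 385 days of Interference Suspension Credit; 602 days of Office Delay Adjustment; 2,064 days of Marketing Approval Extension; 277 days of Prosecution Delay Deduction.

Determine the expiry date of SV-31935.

Base term: filing date + 17 years → 1 March 1995.
Interference Suspension Credit: +385 days → 20 March 1996.
Office Delay Adjustment: +602 days → 12 November 1997.
Marketing Approval Extension: 2064 days claimed exceeds the 1165-day cap, so +1165 days → 20 January 2001.
Prosecution Delay Deduction: −277 days → 18 April 2000.

April 18, 2000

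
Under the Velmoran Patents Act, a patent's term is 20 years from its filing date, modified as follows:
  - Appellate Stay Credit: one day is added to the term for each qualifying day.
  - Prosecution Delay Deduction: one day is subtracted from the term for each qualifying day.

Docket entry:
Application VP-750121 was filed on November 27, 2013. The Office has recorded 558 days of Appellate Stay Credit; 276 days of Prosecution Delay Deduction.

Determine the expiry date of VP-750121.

Base term: filing date + 20 years → 27 November 2033.
Appellate Stay Credit: +558 days → 8 June 2035.
Prosecution Delay Deduction: −276 days → 5 September 2034.

September 5, 2034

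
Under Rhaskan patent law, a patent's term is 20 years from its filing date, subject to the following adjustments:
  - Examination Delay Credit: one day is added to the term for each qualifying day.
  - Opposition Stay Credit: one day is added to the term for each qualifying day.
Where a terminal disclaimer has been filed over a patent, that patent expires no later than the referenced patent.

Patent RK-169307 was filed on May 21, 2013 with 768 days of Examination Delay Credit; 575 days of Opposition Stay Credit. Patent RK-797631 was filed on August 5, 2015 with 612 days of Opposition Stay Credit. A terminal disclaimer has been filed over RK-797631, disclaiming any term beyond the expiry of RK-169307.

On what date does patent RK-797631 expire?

January 23, 2037

Natural term of RK-797631:
  Base: filing + 20 years → 5 August 2035.
  Opposition Stay Credit: +612 days → 8 April 2037.
Expiry of referenced patent RK-169307:
  Base: filing + 20 years → 21 May 2033.
  Examination Delay Credit: +768 days → 28 June 2035.
  Opposition Stay Credit: +575 days → 23 January 2037.
Terminal disclaimer: RK-797631 expires on the earlier of 8 April 2037 and 23 January 2037.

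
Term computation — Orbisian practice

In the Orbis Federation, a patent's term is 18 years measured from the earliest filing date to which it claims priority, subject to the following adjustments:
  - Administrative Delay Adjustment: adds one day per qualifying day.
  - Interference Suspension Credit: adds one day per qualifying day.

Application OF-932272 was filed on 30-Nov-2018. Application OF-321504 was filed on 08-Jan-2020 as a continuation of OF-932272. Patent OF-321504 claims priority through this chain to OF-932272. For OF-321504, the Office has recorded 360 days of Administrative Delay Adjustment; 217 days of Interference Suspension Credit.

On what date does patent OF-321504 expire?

Earliest priority filing: 30 November 2018.
Base term: 30 November 2018 + 18 years → 30 November 2036.
Administrative Delay Adjustment: +360 days → 25 November 2037.
Interference Suspension Credit: +217 days → 30 June 2038.

2038-06-30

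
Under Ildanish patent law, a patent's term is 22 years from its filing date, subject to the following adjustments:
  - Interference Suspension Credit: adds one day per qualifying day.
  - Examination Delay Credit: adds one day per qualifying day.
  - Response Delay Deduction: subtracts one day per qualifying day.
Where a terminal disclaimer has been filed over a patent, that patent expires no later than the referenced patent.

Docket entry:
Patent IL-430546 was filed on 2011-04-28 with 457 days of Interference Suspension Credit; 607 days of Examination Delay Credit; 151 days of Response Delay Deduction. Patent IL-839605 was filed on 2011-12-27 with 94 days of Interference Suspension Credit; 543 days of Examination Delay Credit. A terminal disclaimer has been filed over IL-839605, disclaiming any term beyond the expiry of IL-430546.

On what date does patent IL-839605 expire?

September 25, 2035

Natural term of IL-839605:
  Base: filing + 22 years → 27 December 2033.
  Interference Suspension Credit: +94 days → 31 March 2034.
  Examination Delay Credit: +543 days → 25 September 2035.
Expiry of referenced patent IL-430546:
  Base: filing + 22 years → 28 April 2033.
  Interference Suspension Credit: +457 days → 29 July 2034.
  Examination Delay Credit: +607 days → 27 March 2036.
  Response Delay Deduction: −151 days → 28 October 2035.
Terminal disclaimer: IL-839605 expires on the earlier of 25 September 2035 and 28 October 2035.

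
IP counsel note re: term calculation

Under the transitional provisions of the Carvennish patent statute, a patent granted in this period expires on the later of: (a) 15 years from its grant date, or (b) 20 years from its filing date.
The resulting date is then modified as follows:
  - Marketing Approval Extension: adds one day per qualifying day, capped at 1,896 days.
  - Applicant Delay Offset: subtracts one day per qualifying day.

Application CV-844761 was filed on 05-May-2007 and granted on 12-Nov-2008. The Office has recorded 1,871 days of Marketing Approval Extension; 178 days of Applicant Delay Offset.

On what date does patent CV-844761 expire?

(a) grant + 15 years → 12 November 2023.
(b) filing + 20 years → 5 May 2027.
Later of the two: 5 May 2027.
Marketing Approval Extension: 1871 days (within the 1896-day cap) → +1871 days → 18 June 2032.
Applicant Delay Offset: −178 days → 23 December 2031.

2031-12-23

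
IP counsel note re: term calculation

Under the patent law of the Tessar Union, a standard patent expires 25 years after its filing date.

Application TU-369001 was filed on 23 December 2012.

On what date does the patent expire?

Filing date + 25 years → 23 December 2037.

2037-12-23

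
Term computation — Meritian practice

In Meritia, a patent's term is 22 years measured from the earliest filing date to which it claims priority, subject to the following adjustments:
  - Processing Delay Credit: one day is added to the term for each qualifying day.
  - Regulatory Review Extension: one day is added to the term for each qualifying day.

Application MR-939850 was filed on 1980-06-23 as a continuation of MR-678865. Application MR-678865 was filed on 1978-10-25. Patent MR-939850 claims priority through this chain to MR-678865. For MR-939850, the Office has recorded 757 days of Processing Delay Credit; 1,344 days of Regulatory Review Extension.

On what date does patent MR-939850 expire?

Earliest priority filing: 25 October 1978.
Base term: 25 October 1978 + 22 years → 25 October 2000.
Processing Delay Credit: +757 days → 21 November 2002.
Regulatory Review Extension: +1344 days → 27 July 2006.

July 27, 2006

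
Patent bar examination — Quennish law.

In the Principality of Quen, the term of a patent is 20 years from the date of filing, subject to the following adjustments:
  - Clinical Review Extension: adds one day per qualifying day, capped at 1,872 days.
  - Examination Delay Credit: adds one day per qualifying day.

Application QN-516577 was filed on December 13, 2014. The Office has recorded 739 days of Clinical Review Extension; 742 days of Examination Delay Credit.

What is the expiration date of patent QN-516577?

2039-01-02

Base term: filing date + 20 years → 13 December 2034.
Clinical Review Extension: 739 days (within the 1872-day cap) → +739 days → 21 December 2036.
Examination Delay Credit: +742 days → 2 January 2039.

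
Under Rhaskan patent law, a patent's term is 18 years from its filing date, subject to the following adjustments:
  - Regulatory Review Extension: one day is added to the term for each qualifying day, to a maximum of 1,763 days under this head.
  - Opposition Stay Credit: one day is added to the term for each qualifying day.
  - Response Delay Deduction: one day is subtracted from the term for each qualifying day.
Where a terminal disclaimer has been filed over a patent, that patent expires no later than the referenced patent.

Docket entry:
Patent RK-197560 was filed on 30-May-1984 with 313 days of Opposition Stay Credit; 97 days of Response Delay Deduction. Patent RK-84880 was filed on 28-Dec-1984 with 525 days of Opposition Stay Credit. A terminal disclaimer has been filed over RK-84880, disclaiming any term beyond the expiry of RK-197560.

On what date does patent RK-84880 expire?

2003-01-01

Natural term of RK-84880:
  Base: filing + 18 years → 28 December 2002.
  Opposition Stay Credit: +525 days → 5 June 2004.
Expiry of referenced patent RK-197560:
  Base: filing + 18 years → 30 May 2002.
  Opposition Stay Credit: +313 days → 8 April 2003.
  Response Delay Deduction: −97 days → 1 January 2003.
Terminal disclaimer: RK-84880 expires on the earlier of 5 June 2004 and 1 January 2003.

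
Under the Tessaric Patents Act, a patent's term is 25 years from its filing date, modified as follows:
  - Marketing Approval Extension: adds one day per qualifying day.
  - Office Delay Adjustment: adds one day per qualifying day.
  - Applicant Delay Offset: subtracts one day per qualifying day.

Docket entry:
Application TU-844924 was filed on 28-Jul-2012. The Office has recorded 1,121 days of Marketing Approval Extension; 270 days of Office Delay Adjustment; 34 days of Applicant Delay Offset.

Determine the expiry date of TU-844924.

2041-04-15

Base term: filing date + 25 years → 28 July 2037.
Marketing Approval Extension: +1121 days → 22 August 2040.
Office Delay Adjustment: +270 days → 19 May 2041.
Applicant Delay Offset: −34 days → 15 April 2041.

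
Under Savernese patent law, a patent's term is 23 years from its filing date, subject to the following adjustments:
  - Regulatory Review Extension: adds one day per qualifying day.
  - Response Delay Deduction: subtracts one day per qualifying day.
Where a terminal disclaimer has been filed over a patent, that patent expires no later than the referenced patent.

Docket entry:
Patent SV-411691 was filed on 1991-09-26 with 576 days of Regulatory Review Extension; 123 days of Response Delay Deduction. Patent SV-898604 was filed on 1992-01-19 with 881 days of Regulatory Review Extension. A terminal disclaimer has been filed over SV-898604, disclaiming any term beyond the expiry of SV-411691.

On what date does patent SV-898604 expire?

Natural term of SV-898604:
  Base: filing + 23 years → 19 January 2015.
  Regulatory Review Extension: +881 days → 18 June 2017.
Expiry of referenced patent SV-411691:
  Base: filing + 23 years → 26 September 2014.
  Regulatory Review Extension: +576 days → 24 April 2016.
  Response Delay Deduction: −123 days → 23 December 2015.
Terminal disclaimer: SV-898604 expires on the earlier of 18 June 2017 and 23 December 2015.

December 23, 2015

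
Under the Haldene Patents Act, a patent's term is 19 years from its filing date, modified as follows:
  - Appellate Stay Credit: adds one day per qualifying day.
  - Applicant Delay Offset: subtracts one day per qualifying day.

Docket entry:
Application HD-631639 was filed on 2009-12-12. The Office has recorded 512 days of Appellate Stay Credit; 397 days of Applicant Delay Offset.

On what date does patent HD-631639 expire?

April 6, 2029

Base term: filing date + 19 years → 12 December 2028.
Appellate Stay Credit: +512 days → 8 May 2030.
Applicant Delay Offset: −397 days → 6 April 2029.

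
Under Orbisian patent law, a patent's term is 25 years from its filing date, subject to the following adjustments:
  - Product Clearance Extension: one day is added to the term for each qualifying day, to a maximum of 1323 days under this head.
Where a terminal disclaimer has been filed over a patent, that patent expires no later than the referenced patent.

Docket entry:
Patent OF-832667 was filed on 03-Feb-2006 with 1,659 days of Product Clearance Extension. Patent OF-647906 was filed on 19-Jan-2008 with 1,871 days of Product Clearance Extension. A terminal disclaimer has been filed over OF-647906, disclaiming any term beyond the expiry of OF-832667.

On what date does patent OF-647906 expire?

2034-09-18

Natural term of OF-647906:
  Base: filing + 25 years → 19 January 2033.
  Product Clearance Extension: 1871 days claimed exceeds the 1323-day cap, so +1323 days → 3 September 2036.
Expiry of referenced patent OF-832667:
  Base: filing + 25 years → 3 February 2031.
  Product Clearance Extension: 1659 days claimed exceeds the 1323-day cap, so +1323 days → 18 September 2034.
Terminal disclaimer: OF-647906 expires on the earlier of 3 September 2036 and 18 September 2034.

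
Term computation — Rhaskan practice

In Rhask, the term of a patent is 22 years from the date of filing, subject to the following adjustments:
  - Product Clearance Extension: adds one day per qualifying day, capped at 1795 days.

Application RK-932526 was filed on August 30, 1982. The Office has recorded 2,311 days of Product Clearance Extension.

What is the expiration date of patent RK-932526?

Base term: filing date + 22 years → 30 August 2004.
Product Clearance Extension: 2311 days claimed exceeds the 1795-day cap, so +1795 days → 30 July 2009.

2009-07-30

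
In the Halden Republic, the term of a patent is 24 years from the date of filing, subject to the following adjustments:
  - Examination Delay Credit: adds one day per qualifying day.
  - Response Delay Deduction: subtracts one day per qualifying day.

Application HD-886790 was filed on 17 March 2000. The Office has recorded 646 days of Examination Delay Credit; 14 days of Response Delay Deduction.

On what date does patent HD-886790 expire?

December 9, 2025

Base term: filing date + 24 years → 17 March 2024.
Examination Delay Credit: +646 days → 23 December 2025.
Response Delay Deduction: −14 days → 9 December 2025.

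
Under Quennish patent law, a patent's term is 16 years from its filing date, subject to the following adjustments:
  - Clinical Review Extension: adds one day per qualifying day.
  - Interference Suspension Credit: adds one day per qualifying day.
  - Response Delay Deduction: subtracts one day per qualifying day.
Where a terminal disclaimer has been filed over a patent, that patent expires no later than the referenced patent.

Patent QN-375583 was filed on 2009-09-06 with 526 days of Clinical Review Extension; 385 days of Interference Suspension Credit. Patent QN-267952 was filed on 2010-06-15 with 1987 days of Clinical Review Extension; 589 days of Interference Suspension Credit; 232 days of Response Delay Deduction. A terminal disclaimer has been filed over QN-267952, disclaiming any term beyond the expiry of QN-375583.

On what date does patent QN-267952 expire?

Natural term of QN-267952:
  Base: filing + 16 years → 15 June 2026.
  Clinical Review Extension: +1987 days → 23 November 2031.
  Interference Suspension Credit: +589 days → 4 July 2033.
  Response Delay Deduction: −232 days → 14 November 2032.
Expiry of referenced patent QN-375583:
  Base: filing + 16 years → 6 September 2025.
  Clinical Review Extension: +526 days → 14 February 2027.
  Interference Suspension Credit: +385 days → 5 March 2028.
Terminal disclaimer: QN-267952 expires on the earlier of 14 November 2032 and 5 March 2028.

March 5, 2028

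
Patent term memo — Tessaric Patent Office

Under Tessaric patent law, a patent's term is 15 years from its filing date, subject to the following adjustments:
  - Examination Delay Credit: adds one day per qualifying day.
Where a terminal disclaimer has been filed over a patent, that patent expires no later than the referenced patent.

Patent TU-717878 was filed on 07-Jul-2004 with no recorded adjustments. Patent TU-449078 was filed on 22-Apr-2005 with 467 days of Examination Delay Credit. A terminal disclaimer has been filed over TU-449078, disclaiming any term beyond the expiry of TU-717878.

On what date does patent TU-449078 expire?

July 7, 2019

Natural term of TU-449078:
  Base: filing + 15 years → 22 April 2020.
  Examination Delay Credit: +467 days → 2 August 2021.
Expiry of referenced patent TU-717878:
  Base: filing + 15 years → 7 July 2019.
Terminal disclaimer: TU-449078 expires on the earlier of 2 August 2021 and 7 July 2019.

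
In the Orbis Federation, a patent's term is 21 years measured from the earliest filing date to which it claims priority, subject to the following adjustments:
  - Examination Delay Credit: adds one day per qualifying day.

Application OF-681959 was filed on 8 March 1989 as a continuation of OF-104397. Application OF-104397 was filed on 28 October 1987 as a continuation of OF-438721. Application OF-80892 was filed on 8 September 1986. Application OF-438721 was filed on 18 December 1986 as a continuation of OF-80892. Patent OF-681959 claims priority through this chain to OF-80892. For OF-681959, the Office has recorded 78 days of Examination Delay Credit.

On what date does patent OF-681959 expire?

November 25, 2007

Earliest priority filing: 8 September 1986.
Base term: 8 September 1986 + 21 years → 8 September 2007.
Examination Delay Credit: +78 days → 25 November 2007.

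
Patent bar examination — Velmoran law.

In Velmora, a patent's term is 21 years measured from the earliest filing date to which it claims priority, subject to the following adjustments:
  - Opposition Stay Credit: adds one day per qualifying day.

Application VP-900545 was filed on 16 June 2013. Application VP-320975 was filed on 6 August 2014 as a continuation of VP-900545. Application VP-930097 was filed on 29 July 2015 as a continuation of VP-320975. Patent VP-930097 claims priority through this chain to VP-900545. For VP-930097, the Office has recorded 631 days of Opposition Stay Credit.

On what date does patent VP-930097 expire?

Earliest priority filing: 16 June 2013.
Base term: 16 June 2013 + 21 years → 16 June 2034.
Opposition Stay Credit: +631 days → 8 March 2036.

2036-03-08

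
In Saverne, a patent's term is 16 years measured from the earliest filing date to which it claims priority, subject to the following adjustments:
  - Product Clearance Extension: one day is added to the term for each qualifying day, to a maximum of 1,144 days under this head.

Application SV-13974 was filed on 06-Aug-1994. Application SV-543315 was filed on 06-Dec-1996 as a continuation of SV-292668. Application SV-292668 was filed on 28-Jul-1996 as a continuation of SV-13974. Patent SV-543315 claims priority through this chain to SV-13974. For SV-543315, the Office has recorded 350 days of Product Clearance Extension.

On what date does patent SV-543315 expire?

Earliest priority filing: 6 August 1994.
Base term: 6 August 1994 + 16 years → 6 August 2010.
Product Clearance Extension: 350 days (within the 1144-day cap) → +350 days → 22 July 2011.

July 22, 2011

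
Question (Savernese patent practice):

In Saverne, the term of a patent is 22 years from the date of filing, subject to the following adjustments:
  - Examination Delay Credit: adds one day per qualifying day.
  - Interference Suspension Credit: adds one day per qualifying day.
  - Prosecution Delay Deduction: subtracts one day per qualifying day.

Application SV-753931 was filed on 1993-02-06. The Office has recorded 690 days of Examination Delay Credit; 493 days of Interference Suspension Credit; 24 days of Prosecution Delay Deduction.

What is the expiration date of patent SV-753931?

Base term: filing date + 22 years → 6 February 2015.
Examination Delay Credit: +690 days → 27 December 2016.
Interference Suspension Credit: +493 days → 4 May 2018.
Prosecution Delay Deduction: −24 days → 10 April 2018.

2018-04-10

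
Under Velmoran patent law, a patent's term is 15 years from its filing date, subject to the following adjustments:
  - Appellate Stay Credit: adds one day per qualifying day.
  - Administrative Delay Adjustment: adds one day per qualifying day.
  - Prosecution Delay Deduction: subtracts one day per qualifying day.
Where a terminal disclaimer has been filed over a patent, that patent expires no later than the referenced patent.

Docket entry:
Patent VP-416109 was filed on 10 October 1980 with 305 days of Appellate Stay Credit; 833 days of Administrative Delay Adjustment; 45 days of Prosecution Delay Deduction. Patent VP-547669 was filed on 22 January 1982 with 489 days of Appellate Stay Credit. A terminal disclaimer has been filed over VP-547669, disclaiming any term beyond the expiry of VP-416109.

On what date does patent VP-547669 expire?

1998-05-26

Natural term of VP-547669:
  Base: filing + 15 years → 22 January 1997.
  Appellate Stay Credit: +489 days → 26 May 1998.
Expiry of referenced patent VP-416109:
  Base: filing + 15 years → 10 October 1995.
  Appellate Stay Credit: +305 days → 10 August 1996.
  Administrative Delay Adjustment: +833 days → 21 November 1998.
  Prosecution Delay Deduction: −45 days → 7 October 1998.
Terminal disclaimer: VP-547669 expires on the earlier of 26 May 1998 and 7 October 1998.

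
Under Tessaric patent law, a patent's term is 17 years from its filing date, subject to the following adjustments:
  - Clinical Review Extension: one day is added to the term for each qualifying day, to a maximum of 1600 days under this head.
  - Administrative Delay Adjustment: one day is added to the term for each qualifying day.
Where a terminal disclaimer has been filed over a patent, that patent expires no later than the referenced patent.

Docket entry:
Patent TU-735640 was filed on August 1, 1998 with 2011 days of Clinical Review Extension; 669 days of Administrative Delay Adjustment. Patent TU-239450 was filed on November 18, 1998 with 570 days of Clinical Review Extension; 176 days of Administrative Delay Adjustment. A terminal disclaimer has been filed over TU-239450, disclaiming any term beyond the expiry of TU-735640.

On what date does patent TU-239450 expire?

2017-12-03

Natural term of TU-239450:
  Base: filing + 17 years → 18 November 2015.
  Clinical Review Extension: 570 days (within the 1600-day cap) → +570 days → 10 June 2017.
  Administrative Delay Adjustment: +176 days → 3 December 2017.
Expiry of referenced patent TU-735640:
  Base: filing + 17 years → 1 August 2015.
  Clinical Review Extension: 2011 days claimed exceeds the 1600-day cap, so +1600 days → 18 December 2019.
  Administrative Delay Adjustment: +669 days → 17 October 2021.
Terminal disclaimer: TU-239450 expires on the earlier of 3 December 2017 and 17 October 2021.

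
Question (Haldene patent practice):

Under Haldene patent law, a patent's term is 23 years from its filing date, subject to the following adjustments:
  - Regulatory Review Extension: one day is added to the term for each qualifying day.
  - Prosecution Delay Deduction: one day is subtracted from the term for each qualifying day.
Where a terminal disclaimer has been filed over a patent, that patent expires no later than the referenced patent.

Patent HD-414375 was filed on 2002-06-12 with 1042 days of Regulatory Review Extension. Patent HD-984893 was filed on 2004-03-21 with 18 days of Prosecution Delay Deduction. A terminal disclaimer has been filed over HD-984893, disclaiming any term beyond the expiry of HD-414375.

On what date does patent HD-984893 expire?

2027-03-03

Natural term of HD-984893:
  Base: filing + 23 years → 21 March 2027.
  Prosecution Delay Deduction: −18 days → 3 March 2027.
Expiry of referenced patent HD-414375:
  Base: filing + 23 years → 12 June 2025.
  Regulatory Review Extension: +1042 days → 19 April 2028.
Terminal disclaimer: HD-984893 expires on the earlier of 3 March 2027 and 19 April 2028.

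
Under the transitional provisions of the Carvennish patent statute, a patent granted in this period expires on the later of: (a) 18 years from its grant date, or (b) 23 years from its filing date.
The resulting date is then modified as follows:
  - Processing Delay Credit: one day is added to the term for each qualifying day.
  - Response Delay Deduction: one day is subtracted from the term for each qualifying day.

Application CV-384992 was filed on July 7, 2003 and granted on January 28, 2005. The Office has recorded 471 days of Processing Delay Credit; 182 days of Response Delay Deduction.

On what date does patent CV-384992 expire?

(a) grant + 18 years → 28 January 2023.
(b) filing + 23 years → 7 July 2026.
Later of the two: 7 July 2026.
Processing Delay Credit: +471 days → 21 October 2027.
Response Delay Deduction: −182 days → 22 April 2027.

2027-04-22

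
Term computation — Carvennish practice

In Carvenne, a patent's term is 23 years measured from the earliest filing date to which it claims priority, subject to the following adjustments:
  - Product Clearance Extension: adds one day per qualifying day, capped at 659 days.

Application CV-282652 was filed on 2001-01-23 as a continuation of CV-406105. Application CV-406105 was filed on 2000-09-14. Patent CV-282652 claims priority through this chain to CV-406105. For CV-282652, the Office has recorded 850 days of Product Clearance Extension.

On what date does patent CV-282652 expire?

Earliest priority filing: 14 September 2000.
Base term: 14 September 2000 + 23 years → 14 September 2023.
Product Clearance Extension: 850 days claimed exceeds the 659-day cap, so +659 days → 4 July 2025.

2025-07-04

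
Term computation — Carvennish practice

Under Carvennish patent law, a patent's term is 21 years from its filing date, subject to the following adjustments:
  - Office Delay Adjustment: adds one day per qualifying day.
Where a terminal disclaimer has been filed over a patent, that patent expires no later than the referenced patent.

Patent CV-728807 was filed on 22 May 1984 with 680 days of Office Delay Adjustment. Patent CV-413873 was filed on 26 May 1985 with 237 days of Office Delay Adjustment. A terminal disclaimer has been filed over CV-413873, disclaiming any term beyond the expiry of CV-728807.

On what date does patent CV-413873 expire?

Natural term of CV-413873:
  Base: filing + 21 years → 26 May 2006.
  Office Delay Adjustment: +237 days → 18 January 2007.
Expiry of referenced patent CV-728807:
  Base: filing + 21 years → 22 May 2005.
  Office Delay Adjustment: +680 days → 2 April 2007.
Terminal disclaimer: CV-413873 expires on the earlier of 18 January 2007 and 2 April 2007.

January 18, 2007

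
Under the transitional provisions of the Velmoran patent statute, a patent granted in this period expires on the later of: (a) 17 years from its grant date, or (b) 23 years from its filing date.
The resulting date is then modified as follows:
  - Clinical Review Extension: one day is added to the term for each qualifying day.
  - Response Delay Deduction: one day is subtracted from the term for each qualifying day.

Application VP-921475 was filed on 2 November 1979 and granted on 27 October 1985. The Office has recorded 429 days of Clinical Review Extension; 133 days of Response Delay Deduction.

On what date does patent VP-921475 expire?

August 25, 2003

(a) grant + 17 years → 27 October 2002.
(b) filing + 23 years → 2 November 2002.
Later of the two: 2 November 2002.
Clinical Review Extension: +429 days → 5 January 2004.
Response Delay Deduction: −133 days → 25 August 2003.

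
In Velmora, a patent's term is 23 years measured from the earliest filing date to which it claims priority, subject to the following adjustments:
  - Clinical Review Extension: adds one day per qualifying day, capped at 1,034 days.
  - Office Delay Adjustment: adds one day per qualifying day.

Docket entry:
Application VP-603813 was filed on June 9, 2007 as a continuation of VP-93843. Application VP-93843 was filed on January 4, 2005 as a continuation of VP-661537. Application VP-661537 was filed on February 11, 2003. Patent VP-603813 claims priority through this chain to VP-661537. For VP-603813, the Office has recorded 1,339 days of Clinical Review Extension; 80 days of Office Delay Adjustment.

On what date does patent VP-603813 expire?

2029-03-01

Earliest priority filing: 11 February 2003.
Base term: 11 February 2003 + 23 years → 11 February 2026.
Clinical Review Extension: 1339 days claimed exceeds the 1034-day cap, so +1034 days → 11 December 2028.
Office Delay Adjustment: +80 days → 1 March 2029.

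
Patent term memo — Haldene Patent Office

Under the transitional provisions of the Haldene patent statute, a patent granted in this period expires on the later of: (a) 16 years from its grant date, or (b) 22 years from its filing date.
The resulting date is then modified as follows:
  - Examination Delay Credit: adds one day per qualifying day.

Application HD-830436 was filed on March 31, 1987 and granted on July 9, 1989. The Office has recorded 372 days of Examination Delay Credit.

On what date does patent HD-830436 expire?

2010-04-07

(a) grant + 16 years → 9 July 2005.
(b) filing + 22 years → 31 March 2009.
Later of the two: 31 March 2009.
Examination Delay Credit: +372 days → 7 April 2010.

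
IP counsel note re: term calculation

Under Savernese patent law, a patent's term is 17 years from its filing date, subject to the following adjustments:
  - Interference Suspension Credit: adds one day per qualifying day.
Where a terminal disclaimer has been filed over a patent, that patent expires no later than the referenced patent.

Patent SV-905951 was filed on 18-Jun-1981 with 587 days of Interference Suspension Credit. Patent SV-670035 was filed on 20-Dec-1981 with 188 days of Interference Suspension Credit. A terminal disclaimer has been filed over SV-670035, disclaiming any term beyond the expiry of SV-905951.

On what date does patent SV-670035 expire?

Natural term of SV-670035:
  Base: filing + 17 years → 20 December 1998.
  Interference Suspension Credit: +188 days → 26 June 1999.
Expiry of referenced patent SV-905951:
  Base: filing + 17 years → 18 June 1998.
  Interference Suspension Credit: +587 days → 26 January 2000.
Terminal disclaimer: SV-670035 expires on the earlier of 26 June 1999 and 26 January 2000.

June 26, 1999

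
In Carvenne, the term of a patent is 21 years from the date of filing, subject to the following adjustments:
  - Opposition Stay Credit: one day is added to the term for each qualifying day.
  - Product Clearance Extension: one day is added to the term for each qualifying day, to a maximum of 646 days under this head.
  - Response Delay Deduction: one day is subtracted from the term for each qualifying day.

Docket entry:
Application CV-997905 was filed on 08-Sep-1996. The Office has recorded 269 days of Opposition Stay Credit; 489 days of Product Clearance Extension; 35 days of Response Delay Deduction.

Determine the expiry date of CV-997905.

September 1, 2019

Base term: filing date + 21 years → 8 September 2017.
Opposition Stay Credit: +269 days → 4 June 2018.
Product Clearance Extension: 489 days (within the 646-day cap) → +489 days → 6 October 2019.
Response Delay Deduction: −35 days → 1 September 2019.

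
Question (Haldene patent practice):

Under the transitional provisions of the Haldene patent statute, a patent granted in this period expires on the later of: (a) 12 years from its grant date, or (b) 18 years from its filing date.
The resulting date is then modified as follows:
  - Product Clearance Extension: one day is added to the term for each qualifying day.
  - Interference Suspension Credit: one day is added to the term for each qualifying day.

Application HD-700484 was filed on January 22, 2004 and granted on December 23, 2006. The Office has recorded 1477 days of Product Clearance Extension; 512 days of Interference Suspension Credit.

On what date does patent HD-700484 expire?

2027-07-04

(a) grant + 12 years → 23 December 2018.
(b) filing + 18 years → 22 January 2022.
Later of the two: 22 January 2022.
Product Clearance Extension: +1477 days → 7 February 2026.
Interference Suspension Credit: +512 days → 4 July 2027.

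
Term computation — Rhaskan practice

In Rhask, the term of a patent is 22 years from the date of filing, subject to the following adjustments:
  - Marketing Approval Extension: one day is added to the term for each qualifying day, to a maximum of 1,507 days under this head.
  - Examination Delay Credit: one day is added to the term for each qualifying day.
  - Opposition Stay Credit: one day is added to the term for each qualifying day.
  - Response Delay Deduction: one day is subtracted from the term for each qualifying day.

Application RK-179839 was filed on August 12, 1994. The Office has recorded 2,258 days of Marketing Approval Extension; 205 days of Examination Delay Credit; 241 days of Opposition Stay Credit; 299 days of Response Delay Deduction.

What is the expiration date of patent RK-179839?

February 21, 2021

Base term: filing date + 22 years → 12 August 2016.
Marketing Approval Extension: 2258 days claimed exceeds the 1507-day cap, so +1507 days → 27 September 2020.
Examination Delay Credit: +205 days → 20 April 2021.
Opposition Stay Credit: +241 days → 17 December 2021.
Response Delay Deduction: −299 days → 21 February 2021.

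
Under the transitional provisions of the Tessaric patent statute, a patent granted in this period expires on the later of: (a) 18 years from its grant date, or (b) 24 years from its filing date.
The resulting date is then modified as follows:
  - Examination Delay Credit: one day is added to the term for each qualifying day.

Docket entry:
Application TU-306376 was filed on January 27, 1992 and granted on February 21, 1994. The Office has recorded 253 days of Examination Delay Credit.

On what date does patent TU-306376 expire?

(a) grant + 18 years → 21 February 2012.
(b) filing + 24 years → 27 January 2016.
Later of the two: 27 January 2016.
Examination Delay Credit: +253 days → 6 October 2016.

October 6, 2016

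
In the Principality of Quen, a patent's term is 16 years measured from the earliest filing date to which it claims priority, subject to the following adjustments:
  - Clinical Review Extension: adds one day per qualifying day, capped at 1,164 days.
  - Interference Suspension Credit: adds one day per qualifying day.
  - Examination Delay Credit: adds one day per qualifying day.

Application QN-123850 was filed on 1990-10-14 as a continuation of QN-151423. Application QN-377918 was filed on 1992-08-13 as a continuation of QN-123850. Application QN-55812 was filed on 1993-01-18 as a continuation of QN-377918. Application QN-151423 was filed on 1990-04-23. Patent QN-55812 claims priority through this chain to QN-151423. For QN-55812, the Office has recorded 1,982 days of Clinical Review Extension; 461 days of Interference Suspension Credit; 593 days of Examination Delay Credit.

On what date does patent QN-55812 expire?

Earliest priority filing: 23 April 1990.
Base term: 23 April 1990 + 16 years → 23 April 2006.
Clinical Review Extension: 1982 days claimed exceeds the 1164-day cap, so +1164 days → 30 June 2009.
Interference Suspension Credit: +461 days → 4 October 2010.
Examination Delay Credit: +593 days → 19 May 2012.

2012-05-19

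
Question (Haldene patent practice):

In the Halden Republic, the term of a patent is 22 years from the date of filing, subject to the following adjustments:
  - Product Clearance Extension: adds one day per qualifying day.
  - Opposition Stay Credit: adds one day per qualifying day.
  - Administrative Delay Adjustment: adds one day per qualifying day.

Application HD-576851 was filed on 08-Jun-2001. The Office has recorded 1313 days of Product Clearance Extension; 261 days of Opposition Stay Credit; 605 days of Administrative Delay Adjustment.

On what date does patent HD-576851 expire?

Base term: filing date + 22 years → 8 June 2023.
Product Clearance Extension: +1313 days → 11 January 2027.
Opposition Stay Credit: +261 days → 29 September 2027.
Administrative Delay Adjustment: +605 days → 26 May 2029.

May 26, 2029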